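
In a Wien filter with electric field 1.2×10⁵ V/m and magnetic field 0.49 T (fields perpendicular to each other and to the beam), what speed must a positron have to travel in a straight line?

v = 2.4×10⁵ m/s

For undeflected motion the electric and magnetic forces balance: qE = qvB.
v = E/B = 1.2×10⁵/0.49 = 2.4×10⁵ m/s.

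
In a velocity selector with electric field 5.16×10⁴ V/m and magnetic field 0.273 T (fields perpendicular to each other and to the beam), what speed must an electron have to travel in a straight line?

For undeflected motion the electric and magnetic forces balance: qE = qvB.
v = E/B = 5.16×10⁴/0.273 = 1.89×10⁵ m/s.

v = 1.89×10⁵ m/s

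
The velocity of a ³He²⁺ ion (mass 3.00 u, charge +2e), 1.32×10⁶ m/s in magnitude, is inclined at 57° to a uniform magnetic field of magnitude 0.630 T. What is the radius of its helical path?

v⊥ = v sinθ = 1.32×10⁶·sin57° ≈ 1.107×10⁶ m/s.
r = m v⊥/(|q|B) = (4.983×10⁻²⁷)(1.107×10⁶)/((3.204×10⁻¹⁹)(0.630)) ≈ 0.0273 m.

r ≈ 0.0273 m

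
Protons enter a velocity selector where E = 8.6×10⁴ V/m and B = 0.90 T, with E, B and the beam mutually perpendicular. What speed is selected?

Zero net Lorentz force requires |qE| = |q v×B|, i.e. E = vB.
v = E/B = 8.6×10⁴/0.90 = 9.6×10⁴ m/s.

v = 9.6×10⁴ m/s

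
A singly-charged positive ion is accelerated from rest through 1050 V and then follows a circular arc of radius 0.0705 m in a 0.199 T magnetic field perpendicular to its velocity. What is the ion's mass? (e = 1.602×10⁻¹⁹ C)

m ≈ 1.50×10⁻²⁶ kg

Combine |q|V = ½mv² and r = mv/(|q|B): eliminate v to get m = qB²r²/(2V).
m = (1.602×10⁻¹⁹)(0.199)²(0.0705)²/(2·1050) ≈ 1.50×10⁻²⁶ kg.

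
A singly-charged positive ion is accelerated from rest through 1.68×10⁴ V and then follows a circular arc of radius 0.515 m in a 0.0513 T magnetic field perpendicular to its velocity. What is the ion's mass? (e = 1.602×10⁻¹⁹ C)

Combine |q|V = ½mv² and r = mv/(|q|B): eliminate v to get m = qB²r²/(2V).
m = (1.602×10⁻¹⁹)(0.0513)²(0.515)²/(2·1.68×10⁴) ≈ 3.33×10⁻²⁷ kg.

m ≈ 3.33×10⁻²⁷ kg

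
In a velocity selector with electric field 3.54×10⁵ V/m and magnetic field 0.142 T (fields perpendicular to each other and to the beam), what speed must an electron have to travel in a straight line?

Straight-line motion ⇒ electric and magnetic forces cancel, so E = vB.
v = E/B = 3.54×10⁵/0.142 = 2.49×10⁶ m/s.
The result is independent of the particle's charge and mass.

v = 2.49×10⁶ m/s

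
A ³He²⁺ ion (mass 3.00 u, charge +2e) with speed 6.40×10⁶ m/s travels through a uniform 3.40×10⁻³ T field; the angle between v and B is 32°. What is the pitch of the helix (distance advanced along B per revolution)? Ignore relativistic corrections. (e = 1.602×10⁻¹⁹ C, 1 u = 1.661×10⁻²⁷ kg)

p ≈ 156 m

v∥ = v cosθ = 6.40×10⁶·cos32° ≈ 5.428×10⁶ m/s.
T = 2πm/(|q|B) = 2π(4.983×10⁻²⁷)/((3.204×10⁻¹⁹)(3.40×10⁻³)) ≈ 2.874×10⁻⁵ s.
pitch = v∥ T = (5.428×10⁶)(2.874×10⁻⁵) ≈ 156 m.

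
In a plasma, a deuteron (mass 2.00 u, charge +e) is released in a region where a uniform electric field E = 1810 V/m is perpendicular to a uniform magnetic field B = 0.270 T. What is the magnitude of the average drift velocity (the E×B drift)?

v_d ≈ 6700 m/s

In crossed fields the guiding centre drifts at v_d = |E×B|/B² = E/B, independent of charge and mass.
v_d = 1810/0.270 = 6700 m/s.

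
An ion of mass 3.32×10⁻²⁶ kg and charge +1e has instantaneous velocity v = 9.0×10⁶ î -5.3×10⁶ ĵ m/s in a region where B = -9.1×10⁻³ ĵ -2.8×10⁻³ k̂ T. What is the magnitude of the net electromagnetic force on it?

|F| ≈ 1.39×10⁻¹⁴ N

v×B = (1.48×10⁴, 2.52×10⁴, -8.19×10⁴) N/C.
F = q v×B = (1.602×10⁻¹⁹ C)·(1.48×10⁴, 2.52×10⁴, -8.19×10⁴) = (2.38×10⁻¹⁵, 4.04×10⁻¹⁵, -1.31×10⁻¹⁴) N.
|F| = 1.39×10⁻¹⁴ N.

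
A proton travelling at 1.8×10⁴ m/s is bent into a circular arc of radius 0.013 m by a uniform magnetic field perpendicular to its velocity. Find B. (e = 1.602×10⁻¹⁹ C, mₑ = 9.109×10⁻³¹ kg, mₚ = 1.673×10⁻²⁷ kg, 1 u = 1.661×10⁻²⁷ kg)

From |q|vB = mv²/r, B = mv/(|q|r).
B = (1.673×10⁻²⁷)(1.8×10⁴)/((1.602×10⁻¹⁹)(0.013)) ≈ 0.014 T.

B ≈ 0.014 T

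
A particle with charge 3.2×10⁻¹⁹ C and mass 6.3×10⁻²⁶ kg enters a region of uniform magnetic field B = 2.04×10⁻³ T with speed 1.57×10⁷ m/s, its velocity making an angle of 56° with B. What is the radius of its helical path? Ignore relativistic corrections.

v⊥ = v sinθ = 1.57×10⁷·sin56° ≈ 1.302×10⁷ m/s.
r = m v⊥/(|q|B) = (6.3×10⁻²⁶)(1.302×10⁷)/((3.2×10⁻¹⁹)(2.04×10⁻³)) ≈ 1260 m.

r ≈ 1260 m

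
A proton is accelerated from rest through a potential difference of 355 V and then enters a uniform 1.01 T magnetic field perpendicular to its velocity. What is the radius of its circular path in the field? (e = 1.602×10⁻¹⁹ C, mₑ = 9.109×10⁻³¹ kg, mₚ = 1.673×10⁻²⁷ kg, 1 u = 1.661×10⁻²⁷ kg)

r ≈ 2.70×10⁻³ m

Acceleration: |q|V = ½mv² ⇒ v = √(2|q|V/m) = √(2·1.602×10⁻¹⁹·355/1.673×10⁻²⁷) ≈ 2.607×10⁵ m/s.
In the field: r = mv/(|q|B) = (1.673×10⁻²⁷)(2.607×10⁵)/((1.602×10⁻¹⁹)(1.01)) ≈ 2.70×10⁻³ m.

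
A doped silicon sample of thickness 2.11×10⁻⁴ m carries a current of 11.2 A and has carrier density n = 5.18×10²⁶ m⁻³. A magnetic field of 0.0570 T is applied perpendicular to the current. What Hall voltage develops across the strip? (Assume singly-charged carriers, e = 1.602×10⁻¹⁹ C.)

V_H = IB/(n e t).
V_H = (11.2)(0.0570)/((5.18×10²⁶)(1.602×10⁻¹⁹)(2.11×10⁻⁴)) ≈ 3.65×10⁻⁵ V.

V_H ≈ 3.65×10⁻⁵ V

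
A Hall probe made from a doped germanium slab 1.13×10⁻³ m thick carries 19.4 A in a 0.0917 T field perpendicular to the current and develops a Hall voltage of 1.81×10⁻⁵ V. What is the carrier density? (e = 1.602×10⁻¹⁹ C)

From V_H = IB/(n e t), n = IB/(V_H e t).
n = (19.4)(0.0917)/((1.81×10⁻⁵)(1.602×10⁻¹⁹)(1.13×10⁻³)) ≈ 5.43×10²⁶ m⁻³.

n ≈ 5.43×10²⁶ m⁻³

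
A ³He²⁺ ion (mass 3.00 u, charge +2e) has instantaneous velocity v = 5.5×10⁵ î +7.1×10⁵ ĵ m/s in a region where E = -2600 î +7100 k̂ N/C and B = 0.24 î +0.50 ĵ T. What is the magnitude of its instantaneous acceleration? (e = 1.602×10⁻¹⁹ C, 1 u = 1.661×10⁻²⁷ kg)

v×B = (0, 0, 1.05×10⁵) N/C.
E + v×B = (-2600, 0, 1.12×10⁵) N/C.
F = q(E + v×B) = (3.204×10⁻¹⁹ C)·(-2600, 0, 1.12×10⁵) = (-8.33×10⁻¹⁶, 0, 3.58×10⁻¹⁴) N.
|a| = |F|/m = 3.580×10⁻¹⁴/4.983×10⁻²⁷ ≈ 7.18×10¹² m/s².

|a| ≈ 7.18×10¹² m/s²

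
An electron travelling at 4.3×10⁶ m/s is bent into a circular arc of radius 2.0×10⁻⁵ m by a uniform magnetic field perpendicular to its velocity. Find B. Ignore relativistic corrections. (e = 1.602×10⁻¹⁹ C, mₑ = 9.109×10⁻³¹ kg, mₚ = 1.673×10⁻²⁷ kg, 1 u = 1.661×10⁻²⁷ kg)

B ≈ 1.2 T

From |q|vB = mv²/r, B = mv/(|q|r).
B = (9.109×10⁻³¹)(4.3×10⁶)/((1.602×10⁻¹⁹)(2.0×10⁻⁵)) ≈ 1.2 T.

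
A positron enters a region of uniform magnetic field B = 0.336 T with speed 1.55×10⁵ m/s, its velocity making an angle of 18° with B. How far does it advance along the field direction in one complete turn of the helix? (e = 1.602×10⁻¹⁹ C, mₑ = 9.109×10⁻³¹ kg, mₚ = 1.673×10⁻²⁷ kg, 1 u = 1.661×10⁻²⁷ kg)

p ≈ 1.57×10⁻⁵ m

v∥ = v cosθ = 1.55×10⁵·cos18° ≈ 1.474×10⁵ m/s.
T = 2πm/(|q|B) = 2π(9.109×10⁻³¹)/((1.602×10⁻¹⁹)(0.336)) ≈ 1.063×10⁻¹⁰ s.
pitch = v∥ T = (1.474×10⁵)(1.063×10⁻¹⁰) ≈ 1.57×10⁻⁵ m.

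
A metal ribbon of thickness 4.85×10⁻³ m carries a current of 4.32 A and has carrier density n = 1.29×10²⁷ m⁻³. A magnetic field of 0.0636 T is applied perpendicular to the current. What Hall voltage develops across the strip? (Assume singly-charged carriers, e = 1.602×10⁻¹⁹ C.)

V_H = IB/(n e t).
V_H = (4.32)(0.0636)/((1.29×10²⁷)(1.602×10⁻¹⁹)(4.85×10⁻³)) ≈ 2.74×10⁻⁷ V.

V_H ≈ 2.74×10⁻⁷ V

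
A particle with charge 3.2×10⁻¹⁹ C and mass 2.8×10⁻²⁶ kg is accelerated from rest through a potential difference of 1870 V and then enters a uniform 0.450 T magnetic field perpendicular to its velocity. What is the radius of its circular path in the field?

Acceleration: |q|V = ½mv² ⇒ v = √(2|q|V/m) = √(2·3.2×10⁻¹⁹·1870/2.8×10⁻²⁶) ≈ 2.067×10⁵ m/s.
In the field: r = mv/(|q|B) = (2.8×10⁻²⁶)(2.067×10⁵)/((3.2×10⁻¹⁹)(0.450)) ≈ 0.0402 m.

r ≈ 0.0402 m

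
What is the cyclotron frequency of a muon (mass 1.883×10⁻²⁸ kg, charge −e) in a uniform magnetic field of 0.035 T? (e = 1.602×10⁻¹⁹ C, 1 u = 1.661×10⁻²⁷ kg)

f ≈ 4.7×10⁶ Hz

f = |q|B/(2πm).
f = (1.602×10⁻¹⁹)(0.035)/(2π·1.883×10⁻²⁸) ≈ 4.7×10⁶ Hz.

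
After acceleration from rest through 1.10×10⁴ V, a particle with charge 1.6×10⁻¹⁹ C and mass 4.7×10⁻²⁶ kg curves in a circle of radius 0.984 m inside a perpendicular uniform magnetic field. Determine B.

v = √(2|q|V/m) = √(2·1.6×10⁻¹⁹·1.10×10⁴/4.7×10⁻²⁶) ≈ 2.737×10⁵ m/s.
B = mv/(|q|r) = (4.7×10⁻²⁶)(2.737×10⁵)/((1.6×10⁻¹⁹)(0.984)) ≈ 0.0817 T.

B ≈ 0.0817 T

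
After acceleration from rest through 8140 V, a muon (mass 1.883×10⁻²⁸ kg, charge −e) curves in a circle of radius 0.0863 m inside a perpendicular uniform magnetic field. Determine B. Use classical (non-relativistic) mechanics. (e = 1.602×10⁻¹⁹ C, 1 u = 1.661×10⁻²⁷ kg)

v = √(2|q|V/m) = √(2·1.602×10⁻¹⁹·8140/1.883×10⁻²⁸) ≈ 3.722×10⁶ m/s.
B = mv/(|q|r) = (1.883×10⁻²⁸)(3.722×10⁶)/((1.602×10⁻¹⁹)(0.0863)) ≈ 0.0507 T.

B ≈ 0.0507 T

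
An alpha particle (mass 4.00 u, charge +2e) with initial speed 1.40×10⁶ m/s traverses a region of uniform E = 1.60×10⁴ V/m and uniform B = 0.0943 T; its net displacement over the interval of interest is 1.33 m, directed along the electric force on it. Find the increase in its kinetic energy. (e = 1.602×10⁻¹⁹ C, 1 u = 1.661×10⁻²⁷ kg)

ΔKE ≈ 6.82×10⁻¹⁵ J

The magnetic force is always ⟂ v and does no work; only the electric force changes KE.
ΔKE = F_E · d = |q|E d = (3.204×10⁻¹⁹)(1.60×10⁴)(1.33) ≈ 6.82×10⁻¹⁵ J.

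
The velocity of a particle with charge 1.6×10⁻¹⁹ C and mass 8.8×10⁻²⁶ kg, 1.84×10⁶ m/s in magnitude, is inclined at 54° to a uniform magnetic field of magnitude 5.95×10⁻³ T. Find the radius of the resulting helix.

v⊥ = v sinθ = 1.84×10⁶·sin54° ≈ 1.489×10⁶ m/s.
r = m v⊥/(|q|B) = (8.8×10⁻²⁶)(1.489×10⁶)/((1.6×10⁻¹⁹)(5.95×10⁻³)) ≈ 138 m.

r ≈ 138 m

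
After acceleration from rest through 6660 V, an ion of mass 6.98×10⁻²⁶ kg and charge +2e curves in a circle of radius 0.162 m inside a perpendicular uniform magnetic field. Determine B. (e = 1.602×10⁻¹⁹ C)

v = √(2|q|V/m) = √(2·3.204×10⁻¹⁹·6660/6.98×10⁻²⁶) ≈ 2.473×10⁵ m/s.
B = mv/(|q|r) = (6.98×10⁻²⁶)(2.473×10⁵)/((3.204×10⁻¹⁹)(0.162)) ≈ 0.333 T.

B ≈ 0.333 T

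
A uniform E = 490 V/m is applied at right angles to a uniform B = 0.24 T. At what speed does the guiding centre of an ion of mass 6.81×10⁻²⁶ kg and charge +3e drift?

The steady drift has the magnetic force balancing the electric force, so v_d = E/B.
v_d = 490/0.24 = 2000 m/s.

v_d ≈ 2000 m/s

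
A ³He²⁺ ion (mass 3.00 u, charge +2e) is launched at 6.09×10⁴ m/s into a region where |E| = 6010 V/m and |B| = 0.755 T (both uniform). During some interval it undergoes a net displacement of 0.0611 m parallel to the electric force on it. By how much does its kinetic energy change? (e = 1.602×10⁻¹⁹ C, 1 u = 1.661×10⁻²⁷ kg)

ΔKE ≈ 1.18×10⁻¹⁶ J

The magnetic force is always ⟂ v and does no work; only the electric force changes KE.
ΔKE = F_E · d = |q|E d = (3.204×10⁻¹⁹)(6010)(0.0611) ≈ 1.18×10⁻¹⁶ J.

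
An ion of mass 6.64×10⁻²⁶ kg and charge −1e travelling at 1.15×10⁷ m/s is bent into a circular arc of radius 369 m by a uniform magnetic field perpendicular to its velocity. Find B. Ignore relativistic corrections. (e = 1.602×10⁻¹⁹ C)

From |q|vB = mv²/r, B = mv/(|q|r).
B = (6.64×10⁻²⁶)(1.15×10⁷)/((1.602×10⁻¹⁹)(369)) ≈ 0.0129 T.

B ≈ 0.0129 T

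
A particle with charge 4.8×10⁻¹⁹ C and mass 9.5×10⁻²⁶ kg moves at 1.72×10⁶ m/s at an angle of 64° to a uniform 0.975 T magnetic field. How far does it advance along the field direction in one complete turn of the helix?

p ≈ 0.962 m

v∥ = v cosθ = 1.72×10⁶·cos64° ≈ 7.540×10⁵ m/s.
T = 2πm/(|q|B) = 2π(9.5×10⁻²⁶)/((4.8×10⁻¹⁹)(0.975)) ≈ 1.275×10⁻⁶ s.
pitch = v∥ T = (7.540×10⁵)(1.275×10⁻⁶) ≈ 0.962 m.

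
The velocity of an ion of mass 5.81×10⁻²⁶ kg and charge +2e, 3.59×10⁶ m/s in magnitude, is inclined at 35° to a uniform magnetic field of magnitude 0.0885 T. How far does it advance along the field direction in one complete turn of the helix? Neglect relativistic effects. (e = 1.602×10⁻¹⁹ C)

p ≈ 37.9 m

v∥ = v cosθ = 3.59×10⁶·cos35° ≈ 2.941×10⁶ m/s.
T = 2πm/(|q|B) = 2π(5.81×10⁻²⁶)/((3.204×10⁻¹⁹)(0.0885)) ≈ 1.287×10⁻⁵ s.
pitch = v∥ T = (2.941×10⁶)(1.287×10⁻⁵) ≈ 37.9 m.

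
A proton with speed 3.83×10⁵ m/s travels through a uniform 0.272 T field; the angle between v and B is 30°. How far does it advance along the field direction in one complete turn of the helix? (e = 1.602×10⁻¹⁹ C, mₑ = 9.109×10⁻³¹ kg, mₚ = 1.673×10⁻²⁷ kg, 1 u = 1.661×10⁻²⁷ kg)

p ≈ 0.0800 m

v∥ = v cosθ = 3.83×10⁵·cos30° ≈ 3.317×10⁵ m/s.
T = 2πm/(|q|B) = 2π(1.673×10⁻²⁷)/((1.602×10⁻¹⁹)(0.272)) ≈ 2.412×10⁻⁷ s.
pitch = v∥ T = (3.317×10⁵)(2.412×10⁻⁷) ≈ 0.0800 m.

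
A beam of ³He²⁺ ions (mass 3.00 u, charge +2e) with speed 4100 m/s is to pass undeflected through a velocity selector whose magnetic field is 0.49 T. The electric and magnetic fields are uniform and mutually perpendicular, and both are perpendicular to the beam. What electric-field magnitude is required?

For straight-line motion qE = qvB, so E = vB.
E = 4100 × 0.49 = 2000 V/m.

E = 2000 V/m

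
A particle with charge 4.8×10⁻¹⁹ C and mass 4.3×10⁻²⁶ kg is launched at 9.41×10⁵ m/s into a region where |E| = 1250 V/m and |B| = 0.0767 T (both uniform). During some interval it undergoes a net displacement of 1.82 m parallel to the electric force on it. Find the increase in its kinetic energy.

ΔKE ≈ 1.09×10⁻¹⁵ J

The magnetic force is always ⟂ v and does no work; only the electric force changes KE.
ΔKE = F_E · d = |q|E d = (4.8×10⁻¹⁹)(1250)(1.82) ≈ 1.09×10⁻¹⁵ J.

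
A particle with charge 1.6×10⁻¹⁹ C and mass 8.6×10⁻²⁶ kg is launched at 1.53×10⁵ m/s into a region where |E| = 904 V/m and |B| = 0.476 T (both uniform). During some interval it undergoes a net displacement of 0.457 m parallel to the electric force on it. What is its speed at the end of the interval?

v_f ≈ 1.58×10⁵ m/s

B does no work; ΔKE = |q|E d.
½mv_f² = ½mv₀² + |q|Ed = ½(8.6×10⁻²⁶)(1.53×10⁵)² + (1.6×10⁻¹⁹)(904)(0.457) ≈ 1.007×10⁻¹⁵ J + 6.610×10⁻¹⁷ J ≈ 1.073×10⁻¹⁵ J.
v_f = √(2·1.073×10⁻¹⁵/8.6×10⁻²⁶) ≈ 1.58×10⁵ m/s.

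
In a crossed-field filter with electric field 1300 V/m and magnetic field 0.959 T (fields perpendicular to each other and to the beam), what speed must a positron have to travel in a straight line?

v = 1360 m/s

Zero net Lorentz force requires |qE| = |q v×B|, i.e. E = vB.
v = E/B = 1300/0.959 = 1360 m/s.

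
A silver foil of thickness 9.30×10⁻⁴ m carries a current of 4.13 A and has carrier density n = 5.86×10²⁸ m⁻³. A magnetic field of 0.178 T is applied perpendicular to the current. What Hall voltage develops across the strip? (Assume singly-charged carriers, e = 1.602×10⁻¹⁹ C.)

V_H ≈ 8.42×10⁻⁸ V

V_H = IB/(n e t).
V_H = (4.13)(0.178)/((5.86×10²⁸)(1.602×10⁻¹⁹)(9.30×10⁻⁴)) ≈ 8.42×10⁻⁸ V.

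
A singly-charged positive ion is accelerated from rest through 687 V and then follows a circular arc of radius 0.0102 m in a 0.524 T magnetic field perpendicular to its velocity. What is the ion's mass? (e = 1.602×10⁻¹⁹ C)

m ≈ 3.33×10⁻²⁷ kg

Combine |q|V = ½mv² and r = mv/(|q|B): eliminate v to get m = qB²r²/(2V).
m = (1.602×10⁻¹⁹)(0.524)²(0.0102)²/(2·687) ≈ 3.33×10⁻²⁷ kg.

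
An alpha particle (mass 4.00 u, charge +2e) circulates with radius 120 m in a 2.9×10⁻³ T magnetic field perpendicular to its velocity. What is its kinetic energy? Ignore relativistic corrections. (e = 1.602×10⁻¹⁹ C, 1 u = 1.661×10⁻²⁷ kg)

KE ≈ 9.4×10⁻¹³ J

v = |q|Br/m, then KE = ½mv² = (qBr)²/(2m).
v = (3.204×10⁻¹⁹)(2.9×10⁻³)(120)/6.644×10⁻²⁷ ≈ 1.678×10⁷ m/s.
KE = ½(6.644×10⁻²⁷)(1.678×10⁷)² ≈ 9.4×10⁻¹³ J.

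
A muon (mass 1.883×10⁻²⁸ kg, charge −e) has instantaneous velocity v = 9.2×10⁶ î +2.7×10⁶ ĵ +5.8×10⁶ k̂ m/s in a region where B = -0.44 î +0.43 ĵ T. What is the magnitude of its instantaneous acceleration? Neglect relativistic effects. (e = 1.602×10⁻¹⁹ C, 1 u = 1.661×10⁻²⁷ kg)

v×B = (-2.49×10⁶, -2.55×10⁶, 5.14×10⁶) N/C.
F = q v×B = (−1.602×10⁻¹⁹ C)·(-2.49×10⁶, -2.55×10⁶, 5.14×10⁶) = (4.00×10⁻¹³, 4.09×10⁻¹³, -8.24×10⁻¹³) N.
|a| = |F|/m = 1.003×10⁻¹²/1.883×10⁻²⁸ ≈ 5.33×10¹⁵ m/s².

|a| ≈ 5.33×10¹⁵ m/s²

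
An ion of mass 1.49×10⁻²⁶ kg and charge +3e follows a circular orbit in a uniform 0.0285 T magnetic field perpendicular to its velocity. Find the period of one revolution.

T ≈ 6.83×10⁻⁶ s

The cyclotron period depends only on m, q, B: T = 2πm/(|q|B).
T = 2π(1.49×10⁻²⁶)/((4.806×10⁻¹⁹)(0.0285)) ≈ 6.83×10⁻⁶ s.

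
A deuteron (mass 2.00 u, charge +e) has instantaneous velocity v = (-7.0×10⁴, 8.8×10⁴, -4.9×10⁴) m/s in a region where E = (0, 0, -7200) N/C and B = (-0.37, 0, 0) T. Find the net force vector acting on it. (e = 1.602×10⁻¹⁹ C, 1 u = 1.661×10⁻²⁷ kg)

F ≈ (0, 2.90×10⁻¹⁵, 4.06×10⁻¹⁵) N

v×B = (0, 1.81×10⁴, 3.26×10⁴) N/C.
E + v×B = (0, 1.81×10⁴, 2.54×10⁴) N/C.
F = q(E + v×B) = (1.602×10⁻¹⁹ C)·(0, 1.81×10⁴, 2.54×10⁴) = (0, 2.90×10⁻¹⁵, 4.06×10⁻¹⁵) N.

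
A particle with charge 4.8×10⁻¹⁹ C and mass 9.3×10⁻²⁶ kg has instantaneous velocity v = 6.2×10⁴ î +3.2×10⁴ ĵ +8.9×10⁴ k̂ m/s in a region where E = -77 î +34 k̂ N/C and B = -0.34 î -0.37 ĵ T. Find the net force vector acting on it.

v×B = (3.29×10⁴, -3.03×10⁴, -1.21×10⁴) N/C.
E + v×B = (3.29×10⁴, -3.03×10⁴, -1.20×10⁴) N/C.
F = q(E + v×B) = (4.8×10⁻¹⁹ C)·(3.29×10⁴, -3.03×10⁴, -1.20×10⁴) = (1.58×10⁻¹⁴, -1.45×10⁻¹⁴, -5.77×10⁻¹⁵) N.

F ≈ (1.58×10⁻¹⁴, -1.45×10⁻¹⁴, -5.77×10⁻¹⁵) N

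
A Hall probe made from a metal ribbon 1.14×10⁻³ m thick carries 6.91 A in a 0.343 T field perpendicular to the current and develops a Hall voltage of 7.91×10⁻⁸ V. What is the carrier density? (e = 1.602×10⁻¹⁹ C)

From V_H = IB/(n e t), n = IB/(V_H e t).
n = (6.91)(0.343)/((7.91×10⁻⁸)(1.602×10⁻¹⁹)(1.14×10⁻³)) ≈ 1.64×10²⁹ m⁻³.

n ≈ 1.64×10²⁹ m⁻³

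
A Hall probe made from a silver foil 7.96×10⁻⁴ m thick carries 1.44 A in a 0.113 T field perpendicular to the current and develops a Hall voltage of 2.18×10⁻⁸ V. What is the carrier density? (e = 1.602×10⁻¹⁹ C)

From V_H = IB/(n e t), n = IB/(V_H e t).
n = (1.44)(0.113)/((2.18×10⁻⁸)(1.602×10⁻¹⁹)(7.96×10⁻⁴)) ≈ 5.85×10²⁸ m⁻³.

n ≈ 5.85×10²⁸ m⁻³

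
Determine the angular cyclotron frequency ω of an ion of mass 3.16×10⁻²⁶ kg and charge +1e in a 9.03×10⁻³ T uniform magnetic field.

ω = |q|B/m.
ω = (1.602×10⁻¹⁹)(9.03×10⁻³)/3.16×10⁻²⁶ ≈ 4.58×10⁴ rad/s.

ω ≈ 4.58×10⁴ rad/s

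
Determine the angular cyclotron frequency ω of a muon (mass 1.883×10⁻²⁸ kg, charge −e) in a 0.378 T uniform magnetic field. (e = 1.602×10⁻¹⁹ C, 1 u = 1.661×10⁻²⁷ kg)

ω = |q|B/m.
ω = (1.602×10⁻¹⁹)(0.378)/1.883×10⁻²⁸ ≈ 3.22×10⁸ rad/s.

ω ≈ 3.22×10⁸ rad/s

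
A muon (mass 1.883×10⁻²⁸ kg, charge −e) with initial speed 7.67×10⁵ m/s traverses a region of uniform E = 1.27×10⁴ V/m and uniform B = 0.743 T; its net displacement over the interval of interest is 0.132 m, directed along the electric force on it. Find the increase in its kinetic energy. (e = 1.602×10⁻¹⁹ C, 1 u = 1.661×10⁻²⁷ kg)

ΔKE ≈ 2.69×10⁻¹⁶ J

The magnetic force is always ⟂ v and does no work; only the electric force changes KE.
ΔKE = F_E · d = |q|E d = (1.602×10⁻¹⁹)(1.27×10⁴)(0.132) ≈ 2.69×10⁻¹⁶ J.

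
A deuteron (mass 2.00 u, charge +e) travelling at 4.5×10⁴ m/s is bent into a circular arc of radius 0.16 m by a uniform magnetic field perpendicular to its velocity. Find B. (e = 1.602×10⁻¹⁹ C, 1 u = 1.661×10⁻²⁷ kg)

From |q|vB = mv²/r, B = mv/(|q|r).
B = (3.322×10⁻²⁷)(4.5×10⁴)/((1.602×10⁻¹⁹)(0.16)) ≈ 5.8×10⁻³ T.

B ≈ 5.8×10⁻³ T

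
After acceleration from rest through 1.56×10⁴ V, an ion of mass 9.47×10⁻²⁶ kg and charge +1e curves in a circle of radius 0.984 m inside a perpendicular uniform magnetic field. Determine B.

v = √(2|q|V/m) = √(2·1.602×10⁻¹⁹·1.56×10⁴/9.47×10⁻²⁶) ≈ 2.297×10⁵ m/s.
B = mv/(|q|r) = (9.47×10⁻²⁶)(2.297×10⁵)/((1.602×10⁻¹⁹)(0.984)) ≈ 0.138 T.

B ≈ 0.138 T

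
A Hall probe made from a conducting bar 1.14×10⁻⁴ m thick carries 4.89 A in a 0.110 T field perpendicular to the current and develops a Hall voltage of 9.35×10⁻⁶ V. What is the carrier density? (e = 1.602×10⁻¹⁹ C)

From V_H = IB/(n e t), n = IB/(V_H e t).
n = (4.89)(0.110)/((9.35×10⁻⁶)(1.602×10⁻¹⁹)(1.14×10⁻⁴)) ≈ 3.15×10²⁷ m⁻³.

n ≈ 3.15×10²⁷ m⁻³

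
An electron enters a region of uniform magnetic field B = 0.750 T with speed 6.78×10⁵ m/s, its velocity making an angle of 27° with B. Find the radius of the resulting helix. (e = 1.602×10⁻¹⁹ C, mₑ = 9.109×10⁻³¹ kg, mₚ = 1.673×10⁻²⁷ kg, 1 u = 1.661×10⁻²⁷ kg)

v⊥ = v sinθ = 6.78×10⁵·sin27° ≈ 3.078×10⁵ m/s.
r = m v⊥/(|q|B) = (9.109×10⁻³¹)(3.078×10⁵)/((1.602×10⁻¹⁹)(0.750)) ≈ 2.33×10⁻⁶ m.

r ≈ 2.33×10⁻⁶ m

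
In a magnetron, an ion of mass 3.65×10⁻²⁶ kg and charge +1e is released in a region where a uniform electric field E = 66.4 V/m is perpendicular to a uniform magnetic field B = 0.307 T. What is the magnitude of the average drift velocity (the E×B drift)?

v_d ≈ 216 m/s

In crossed fields the guiding centre drifts at v_d = |E×B|/B² = E/B, independent of charge and mass.
v_d = 66.4/0.307 = 216 m/s.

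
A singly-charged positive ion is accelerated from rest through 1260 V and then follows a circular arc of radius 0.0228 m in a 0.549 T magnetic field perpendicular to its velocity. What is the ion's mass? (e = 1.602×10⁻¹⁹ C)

Combine |q|V = ½mv² and r = mv/(|q|B): eliminate v to get m = qB²r²/(2V).
m = (1.602×10⁻¹⁹)(0.549)²(0.0228)²/(2·1260) ≈ 9.96×10⁻²⁷ kg.

m ≈ 9.96×10⁻²⁷ kg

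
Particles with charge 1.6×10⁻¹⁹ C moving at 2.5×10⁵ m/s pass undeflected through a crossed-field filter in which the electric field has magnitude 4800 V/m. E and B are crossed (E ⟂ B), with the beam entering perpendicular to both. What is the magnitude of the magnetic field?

Balance of forces in the selector: qE = qvB ⇒ B = E/v.
B = 4800/2.5×10⁵ = 0.019 T.

B = 0.019 T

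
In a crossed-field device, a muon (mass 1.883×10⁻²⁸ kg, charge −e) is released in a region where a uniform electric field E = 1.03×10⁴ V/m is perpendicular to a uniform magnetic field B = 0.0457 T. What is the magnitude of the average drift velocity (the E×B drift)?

v_d ≈ 2.25×10⁵ m/s

The steady drift has the magnetic force balancing the electric force, so v_d = E/B.
v_d = 1.03×10⁴/0.0457 = 2.25×10⁵ m/s.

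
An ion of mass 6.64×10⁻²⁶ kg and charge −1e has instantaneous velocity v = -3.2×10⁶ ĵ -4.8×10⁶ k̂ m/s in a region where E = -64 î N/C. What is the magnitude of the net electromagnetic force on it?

Only an electric field acts, so F = qE = (−1.602×10⁻¹⁹ C)·(-64.0, 0, 0) = (1.03×10⁻¹⁷, 0, 0) N.
|F| = 1.03×10⁻¹⁷ N.

|F| ≈ 1.03×10⁻¹⁷ N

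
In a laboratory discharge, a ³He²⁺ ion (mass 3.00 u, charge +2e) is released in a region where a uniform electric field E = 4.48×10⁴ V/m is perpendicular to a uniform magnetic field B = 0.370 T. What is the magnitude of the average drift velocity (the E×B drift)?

In crossed fields the guiding centre drifts at v_d = |E×B|/B² = E/B, independent of charge and mass.
v_d = 4.48×10⁴/0.370 = 1.21×10⁵ m/s.

v_d ≈ 1.21×10⁵ m/s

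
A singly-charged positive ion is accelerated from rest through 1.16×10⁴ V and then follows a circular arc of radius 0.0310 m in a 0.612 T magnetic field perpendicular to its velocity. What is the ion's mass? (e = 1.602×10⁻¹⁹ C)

Combine |q|V = ½mv² and r = mv/(|q|B): eliminate v to get m = qB²r²/(2V).
m = (1.602×10⁻¹⁹)(0.612)²(0.0310)²/(2·1.16×10⁴) ≈ 2.49×10⁻²⁷ kg.

m ≈ 2.49×10⁻²⁷ kg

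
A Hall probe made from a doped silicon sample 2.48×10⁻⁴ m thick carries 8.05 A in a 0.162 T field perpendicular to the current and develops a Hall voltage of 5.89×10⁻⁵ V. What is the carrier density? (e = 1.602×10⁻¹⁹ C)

n ≈ 5.57×10²⁶ m⁻³

From V_H = IB/(n e t), n = IB/(V_H e t).
n = (8.05)(0.162)/((5.89×10⁻⁵)(1.602×10⁻¹⁹)(2.48×10⁻⁴)) ≈ 5.57×10²⁶ m⁻³.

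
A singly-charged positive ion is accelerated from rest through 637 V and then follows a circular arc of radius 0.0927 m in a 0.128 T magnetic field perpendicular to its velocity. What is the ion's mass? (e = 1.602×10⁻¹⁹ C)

Combine |q|V = ½mv² and r = mv/(|q|B): eliminate v to get m = qB²r²/(2V).
m = (1.602×10⁻¹⁹)(0.128)²(0.0927)²/(2·637) ≈ 1.77×10⁻²⁶ kg.

m ≈ 1.77×10⁻²⁶ kg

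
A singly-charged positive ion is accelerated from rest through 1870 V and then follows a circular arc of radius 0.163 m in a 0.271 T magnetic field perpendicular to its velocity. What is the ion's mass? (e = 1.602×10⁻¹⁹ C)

m ≈ 8.36×10⁻²⁶ kg

Combine |q|V = ½mv² and r = mv/(|q|B): eliminate v to get m = qB²r²/(2V).
m = (1.602×10⁻¹⁹)(0.271)²(0.163)²/(2·1870) ≈ 8.36×10⁻²⁶ kg.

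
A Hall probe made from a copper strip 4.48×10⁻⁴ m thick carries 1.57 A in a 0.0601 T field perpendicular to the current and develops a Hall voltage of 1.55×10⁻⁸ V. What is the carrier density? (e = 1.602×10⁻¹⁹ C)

n ≈ 8.48×10²⁸ m⁻³

From V_H = IB/(n e t), n = IB/(V_H e t).
n = (1.57)(0.0601)/((1.55×10⁻⁸)(1.602×10⁻¹⁹)(4.48×10⁻⁴)) ≈ 8.48×10²⁸ m⁻³.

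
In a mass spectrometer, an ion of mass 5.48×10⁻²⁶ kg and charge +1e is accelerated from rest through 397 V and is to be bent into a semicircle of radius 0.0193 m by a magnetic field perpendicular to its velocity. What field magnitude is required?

v = √(2|q|V/m) = √(2·1.602×10⁻¹⁹·397/5.48×10⁻²⁶) ≈ 4.818×10⁴ m/s.
B = mv/(|q|r) = (5.48×10⁻²⁶)(4.818×10⁴)/((1.602×10⁻¹⁹)(0.0193)) ≈ 0.854 T.

B ≈ 0.854 T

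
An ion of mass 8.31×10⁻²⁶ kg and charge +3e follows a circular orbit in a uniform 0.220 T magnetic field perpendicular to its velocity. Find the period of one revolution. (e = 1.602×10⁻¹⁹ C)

T ≈ 4.94×10⁻⁶ s

The cyclotron period depends only on m, q, B: T = 2πm/(|q|B).
T = 2π(8.31×10⁻²⁶)/((4.806×10⁻¹⁹)(0.220)) ≈ 4.94×10⁻⁶ s.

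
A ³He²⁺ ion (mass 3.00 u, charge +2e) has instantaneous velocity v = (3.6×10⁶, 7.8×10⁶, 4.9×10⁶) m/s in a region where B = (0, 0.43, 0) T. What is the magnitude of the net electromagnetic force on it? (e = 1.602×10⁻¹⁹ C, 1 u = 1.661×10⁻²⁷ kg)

v×B = (-2.11×10⁶, 0, 1.55×10⁶) N/C.
F = q v×B = (3.204×10⁻¹⁹ C)·(-2.11×10⁶, 0, 1.55×10⁶) = (-6.75×10⁻¹³, 0, 4.96×10⁻¹³) N.
|F| = 8.38×10⁻¹³ N.

|F| ≈ 8.38×10⁻¹³ N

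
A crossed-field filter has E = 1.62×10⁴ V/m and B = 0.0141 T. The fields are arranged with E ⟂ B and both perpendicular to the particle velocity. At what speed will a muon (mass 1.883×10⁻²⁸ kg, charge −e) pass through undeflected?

v = 1.15×10⁶ m/s

For undeflected motion the electric and magnetic forces balance: qE = qvB.
v = E/B = 1.62×10⁴/0.0141 = 1.15×10⁶ m/s.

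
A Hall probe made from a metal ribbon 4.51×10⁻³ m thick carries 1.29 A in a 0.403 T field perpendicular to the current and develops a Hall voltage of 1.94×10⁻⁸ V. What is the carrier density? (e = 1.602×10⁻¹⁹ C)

n ≈ 3.71×10²⁸ m⁻³

From V_H = IB/(n e t), n = IB/(V_H e t).
n = (1.29)(0.403)/((1.94×10⁻⁸)(1.602×10⁻¹⁹)(4.51×10⁻³)) ≈ 3.71×10²⁸ m⁻³.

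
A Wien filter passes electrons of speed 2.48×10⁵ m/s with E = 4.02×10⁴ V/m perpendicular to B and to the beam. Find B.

B = 0.162 T

Balance of forces in the selector: qE = qvB ⇒ B = E/v.
B = 4.02×10⁴/2.48×10⁵ = 0.162 T.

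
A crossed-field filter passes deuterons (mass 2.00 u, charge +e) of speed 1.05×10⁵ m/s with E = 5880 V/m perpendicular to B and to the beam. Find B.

Balance of forces in the selector: qE = qvB ⇒ B = E/v.
B = 5880/1.05×10⁵ = 0.0560 T.

B = 0.0560 T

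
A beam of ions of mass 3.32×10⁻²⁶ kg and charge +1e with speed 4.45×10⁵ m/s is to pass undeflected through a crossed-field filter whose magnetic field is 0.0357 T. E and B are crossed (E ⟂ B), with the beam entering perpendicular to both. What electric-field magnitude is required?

For straight-line motion qE = qvB, so E = vB.
E = 4.45×10⁵ × 0.0357 = 1.59×10⁴ V/m.

E = 1.59×10⁴ V/m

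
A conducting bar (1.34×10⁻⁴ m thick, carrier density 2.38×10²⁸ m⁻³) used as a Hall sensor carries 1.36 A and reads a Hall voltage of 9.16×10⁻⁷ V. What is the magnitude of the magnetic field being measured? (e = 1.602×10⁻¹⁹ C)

From V_H = IB/(n e t), B = V_H n e t / I.
B = (9.16×10⁻⁷)(2.38×10²⁸)(1.602×10⁻¹⁹)(1.34×10⁻⁴)/1.36 ≈ 0.344 T.

B ≈ 0.344 T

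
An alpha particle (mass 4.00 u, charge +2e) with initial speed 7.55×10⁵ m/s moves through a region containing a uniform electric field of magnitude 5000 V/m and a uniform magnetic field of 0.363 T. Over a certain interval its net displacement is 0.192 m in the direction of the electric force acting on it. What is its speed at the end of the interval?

B does no work; ΔKE = |q|E d.
½mv_f² = ½mv₀² + |q|Ed = ½(6.644×10⁻²⁷)(7.55×10⁵)² + (3.204×10⁻¹⁹)(5000)(0.192) ≈ 1.894×10⁻¹⁵ J + 3.076×10⁻¹⁶ J ≈ 2.201×10⁻¹⁵ J.
v_f = √(2·2.201×10⁻¹⁵/6.644×10⁻²⁷) ≈ 8.14×10⁵ m/s.

v_f ≈ 8.14×10⁵ m/s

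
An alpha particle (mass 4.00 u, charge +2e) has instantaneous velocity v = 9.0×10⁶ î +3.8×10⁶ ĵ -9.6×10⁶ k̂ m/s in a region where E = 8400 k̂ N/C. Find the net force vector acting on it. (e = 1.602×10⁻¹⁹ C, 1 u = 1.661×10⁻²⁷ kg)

F ≈ (0, 0, 2.69×10⁻¹⁵) N

Only an electric field acts, so F = qE = (3.204×10⁻¹⁹ C)·(0, 0, 8400) = (0, 0, 2.69×10⁻¹⁵) N.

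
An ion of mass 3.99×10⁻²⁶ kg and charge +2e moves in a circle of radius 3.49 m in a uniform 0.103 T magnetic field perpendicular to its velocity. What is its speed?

From |q|vB = mv²/r, v = |q|Br/m.
v = (3.204×10⁻¹⁹)(0.103)(3.49)/3.99×10⁻²⁶ ≈ 2.89×10⁶ m/s.

v ≈ 2.89×10⁶ m/s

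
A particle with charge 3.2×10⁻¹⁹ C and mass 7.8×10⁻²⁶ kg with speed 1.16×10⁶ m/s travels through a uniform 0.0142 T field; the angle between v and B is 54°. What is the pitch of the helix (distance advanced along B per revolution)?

p ≈ 73.5 m

v∥ = v cosθ = 1.16×10⁶·cos54° ≈ 6.818×10⁵ m/s.
T = 2πm/(|q|B) = 2π(7.8×10⁻²⁶)/((3.2×10⁻¹⁹)(0.0142)) ≈ 1.079×10⁻⁴ s.
pitch = v∥ T = (6.818×10⁵)(1.079×10⁻⁴) ≈ 73.5 m.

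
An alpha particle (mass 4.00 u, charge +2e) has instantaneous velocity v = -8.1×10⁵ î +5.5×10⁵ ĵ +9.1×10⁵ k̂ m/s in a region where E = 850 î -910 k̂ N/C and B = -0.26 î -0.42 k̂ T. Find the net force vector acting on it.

v×B = (-2.31×10⁵, -5.77×10⁵, 1.43×10⁵) N/C.
E + v×B = (-2.30×10⁵, -5.77×10⁵, 1.42×10⁵) N/C.
F = q(E + v×B) = (3.204×10⁻¹⁹ C)·(-2.30×10⁵, -5.77×10⁵, 1.42×10⁵) = (-7.37×10⁻¹⁴, -1.85×10⁻¹³, 4.55×10⁻¹⁴) N.

F ≈ (-7.37×10⁻¹⁴, -1.85×10⁻¹³, 4.55×10⁻¹⁴) N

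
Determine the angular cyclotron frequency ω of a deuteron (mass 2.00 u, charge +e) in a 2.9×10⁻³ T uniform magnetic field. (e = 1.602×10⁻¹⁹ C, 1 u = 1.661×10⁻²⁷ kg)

ω ≈ 1.4×10⁵ rad/s

ω = |q|B/m.
ω = (1.602×10⁻¹⁹)(2.9×10⁻³)/3.322×10⁻²⁷ ≈ 1.4×10⁵ rad/s.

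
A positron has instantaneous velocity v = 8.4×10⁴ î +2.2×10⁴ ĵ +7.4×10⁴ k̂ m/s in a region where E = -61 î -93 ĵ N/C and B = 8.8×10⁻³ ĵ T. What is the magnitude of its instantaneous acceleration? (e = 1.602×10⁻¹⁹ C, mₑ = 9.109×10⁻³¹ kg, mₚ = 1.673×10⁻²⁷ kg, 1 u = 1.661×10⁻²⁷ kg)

v×B = (-651, 0, 739) N/C.
E + v×B = (-712, -93.0, 739) N/C.
F = q(E + v×B) = (1.602×10⁻¹⁹ C)·(-712, -93.0, 739) = (-1.14×10⁻¹⁶, -1.49×10⁻¹⁷, 1.18×10⁻¹⁶) N.
|a| = |F|/m = 1.651×10⁻¹⁶/9.109×10⁻³¹ ≈ 1.81×10¹⁴ m/s².

|a| ≈ 1.81×10¹⁴ m/s²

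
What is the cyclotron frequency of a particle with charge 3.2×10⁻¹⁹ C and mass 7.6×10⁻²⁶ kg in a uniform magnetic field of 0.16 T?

f = |q|B/(2πm).
f = (3.2×10⁻¹⁹)(0.16)/(2π·7.6×10⁻²⁶) ≈ 1.1×10⁵ Hz.

f ≈ 1.1×10⁵ Hz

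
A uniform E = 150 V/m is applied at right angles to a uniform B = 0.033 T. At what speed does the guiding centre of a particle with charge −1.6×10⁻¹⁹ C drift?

v_d ≈ 4500 m/s

The E×B drift speed is v_d = E/B.
v_d = 150/0.033 = 4500 m/s.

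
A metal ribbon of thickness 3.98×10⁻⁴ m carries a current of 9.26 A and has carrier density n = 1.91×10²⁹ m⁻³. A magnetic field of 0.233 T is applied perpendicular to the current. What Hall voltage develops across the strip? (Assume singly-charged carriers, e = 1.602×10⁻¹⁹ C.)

V_H = IB/(n e t).
V_H = (9.26)(0.233)/((1.91×10²⁹)(1.602×10⁻¹⁹)(3.98×10⁻⁴)) ≈ 1.77×10⁻⁷ V.

V_H ≈ 1.77×10⁻⁷ V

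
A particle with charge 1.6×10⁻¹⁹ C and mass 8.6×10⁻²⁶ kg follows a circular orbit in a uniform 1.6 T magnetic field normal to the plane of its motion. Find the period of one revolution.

T ≈ 2.1×10⁻⁶ s

The cyclotron period depends only on m, q, B: T = 2πm/(|q|B).
T = 2π(8.6×10⁻²⁶)/((1.6×10⁻¹⁹)(1.6)) ≈ 2.1×10⁻⁶ s.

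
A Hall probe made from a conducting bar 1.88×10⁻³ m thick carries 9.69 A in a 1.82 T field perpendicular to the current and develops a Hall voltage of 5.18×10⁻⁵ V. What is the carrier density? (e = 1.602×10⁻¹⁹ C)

n ≈ 1.13×10²⁷ m⁻³

From V_H = IB/(n e t), n = IB/(V_H e t).
n = (9.69)(1.82)/((5.18×10⁻⁵)(1.602×10⁻¹⁹)(1.88×10⁻³)) ≈ 1.13×10²⁷ m⁻³.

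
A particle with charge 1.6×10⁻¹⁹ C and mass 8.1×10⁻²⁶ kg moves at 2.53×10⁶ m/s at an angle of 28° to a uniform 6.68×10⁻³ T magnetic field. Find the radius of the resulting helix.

r ≈ 90.0 m

v⊥ = v sinθ = 2.53×10⁶·sin28° ≈ 1.188×10⁶ m/s.
r = m v⊥/(|q|B) = (8.1×10⁻²⁶)(1.188×10⁶)/((1.6×10⁻¹⁹)(6.68×10⁻³)) ≈ 90.0 m.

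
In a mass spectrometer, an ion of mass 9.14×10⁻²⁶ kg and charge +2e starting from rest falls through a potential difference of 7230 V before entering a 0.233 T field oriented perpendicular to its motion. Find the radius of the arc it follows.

r ≈ 0.276 m

Acceleration: |q|V = ½mv² ⇒ v = √(2|q|V/m) = √(2·3.204×10⁻¹⁹·7230/9.14×10⁻²⁶) ≈ 2.251×10⁵ m/s.
In the field: r = mv/(|q|B) = (9.14×10⁻²⁶)(2.251×10⁵)/((3.204×10⁻¹⁹)(0.233)) ≈ 0.276 m.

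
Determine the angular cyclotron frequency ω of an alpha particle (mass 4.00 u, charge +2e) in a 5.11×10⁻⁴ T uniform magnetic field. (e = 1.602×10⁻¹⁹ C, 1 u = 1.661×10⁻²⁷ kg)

ω ≈ 2.46×10⁴ rad/s

ω = |q|B/m.
ω = (3.204×10⁻¹⁹)(5.11×10⁻⁴)/6.644×10⁻²⁷ ≈ 2.46×10⁴ rad/s.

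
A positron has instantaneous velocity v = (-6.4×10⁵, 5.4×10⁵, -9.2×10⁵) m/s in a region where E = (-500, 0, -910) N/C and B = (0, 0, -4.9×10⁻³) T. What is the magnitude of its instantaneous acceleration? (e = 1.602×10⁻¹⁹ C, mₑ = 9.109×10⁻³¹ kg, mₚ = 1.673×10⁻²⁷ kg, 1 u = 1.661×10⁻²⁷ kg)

v×B = (-2650, -3140, 0) N/C.
E + v×B = (-3150, -3140, -910) N/C.
F = q(E + v×B) = (1.602×10⁻¹⁹ C)·(-3150, -3140, -910) = (-5.04×10⁻¹⁶, -5.02×10⁻¹⁶, -1.46×10⁻¹⁶) N.
|a| = |F|/m = 7.264×10⁻¹⁶/9.109×10⁻³¹ ≈ 7.97×10¹⁴ m/s².

|a| ≈ 7.97×10¹⁴ m/s²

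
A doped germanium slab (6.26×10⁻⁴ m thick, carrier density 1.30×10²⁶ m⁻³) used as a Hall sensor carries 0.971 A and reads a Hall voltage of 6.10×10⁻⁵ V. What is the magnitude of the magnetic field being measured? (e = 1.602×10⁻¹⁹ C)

From V_H = IB/(n e t), B = V_H n e t / I.
B = (6.10×10⁻⁵)(1.30×10²⁶)(1.602×10⁻¹⁹)(6.26×10⁻⁴)/0.971 ≈ 0.819 T.

B ≈ 0.819 T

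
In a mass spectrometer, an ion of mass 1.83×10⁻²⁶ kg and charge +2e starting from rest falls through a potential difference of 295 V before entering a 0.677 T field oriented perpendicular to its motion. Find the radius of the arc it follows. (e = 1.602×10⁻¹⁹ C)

r ≈ 8.57×10⁻³ m

Acceleration: |q|V = ½mv² ⇒ v = √(2|q|V/m) = √(2·3.204×10⁻¹⁹·295/1.83×10⁻²⁶) ≈ 1.016×10⁵ m/s.
In the field: r = mv/(|q|B) = (1.83×10⁻²⁶)(1.016×10⁵)/((3.204×10⁻¹⁹)(0.677)) ≈ 8.57×10⁻³ m.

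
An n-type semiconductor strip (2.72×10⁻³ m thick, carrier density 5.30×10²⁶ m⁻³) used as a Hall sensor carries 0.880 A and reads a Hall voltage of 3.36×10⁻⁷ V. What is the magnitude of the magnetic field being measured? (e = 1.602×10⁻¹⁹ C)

B ≈ 0.0882 T

From V_H = IB/(n e t), B = V_H n e t / I.
B = (3.36×10⁻⁷)(5.30×10²⁶)(1.602×10⁻¹⁹)(2.72×10⁻³)/0.880 ≈ 0.0882 T.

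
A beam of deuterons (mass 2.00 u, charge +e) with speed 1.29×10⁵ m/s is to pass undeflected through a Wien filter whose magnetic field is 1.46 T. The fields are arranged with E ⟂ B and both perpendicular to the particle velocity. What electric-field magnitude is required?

E = 1.88×10⁵ V/m

For straight-line motion qE = qvB, so E = vB.
E = 1.29×10⁵ × 1.46 = 1.88×10⁵ V/m.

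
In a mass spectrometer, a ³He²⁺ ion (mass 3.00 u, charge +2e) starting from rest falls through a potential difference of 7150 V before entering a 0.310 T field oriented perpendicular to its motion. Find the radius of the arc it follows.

Acceleration: |q|V = ½mv² ⇒ v = √(2|q|V/m) = √(2·3.204×10⁻¹⁹·7150/4.983×10⁻²⁷) ≈ 9.589×10⁵ m/s.
In the field: r = mv/(|q|B) = (4.983×10⁻²⁷)(9.589×10⁵)/((3.204×10⁻¹⁹)(0.310)) ≈ 0.0481 m.

r ≈ 0.0481 m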